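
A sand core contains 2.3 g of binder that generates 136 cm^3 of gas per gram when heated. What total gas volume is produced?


Formula: V_gas = W_binder * gas_evolution_rate
V = 2.3 g * 136 cm^3/g = 312.8000 cm^3


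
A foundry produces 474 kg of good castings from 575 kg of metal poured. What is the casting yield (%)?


Formula: Casting Yield = (W_good / W_total) * 100
Yield = (474 kg / 575 kg) * 100 = 82.4348%


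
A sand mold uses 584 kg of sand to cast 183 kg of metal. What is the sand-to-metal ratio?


Formula: Sand-to-Metal Ratio = W_sand / W_metal
Ratio = 584 kg / 183 kg = 3.1913

3.1913


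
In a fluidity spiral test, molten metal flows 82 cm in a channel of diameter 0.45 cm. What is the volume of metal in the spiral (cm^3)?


Formula: V = pi * (d/2)^2 * L  (cylinder volume)
Radius = 0.45/2 = 0.225 cm
V = pi * 0.225^2 * 82 = 13.0415 cm^3


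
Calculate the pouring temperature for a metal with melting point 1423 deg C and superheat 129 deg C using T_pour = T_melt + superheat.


Formula: T_pour = T_melt + Superheat
T_pour = 1423 + 129 = 1552 deg C

Answer: 1552 deg C


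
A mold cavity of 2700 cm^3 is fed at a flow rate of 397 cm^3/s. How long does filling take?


Formula: t_fill = V_mold / Q_flow
t = 2700 cm^3 / 397 cm^3/s = 6.8010 s


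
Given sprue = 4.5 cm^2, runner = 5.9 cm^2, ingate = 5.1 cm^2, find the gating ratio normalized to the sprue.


Sprue:Runner:Ingate = 1 : 5.9/4.5 : 5.1/4.5 = 1:1.31:1.13

Answer: 1:1.31:1.13


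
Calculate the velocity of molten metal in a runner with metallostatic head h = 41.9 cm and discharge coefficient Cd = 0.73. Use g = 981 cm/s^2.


Formula: v = Cd * sqrt(2 * g * h)  (Torricelli with discharge coefficient)
2*g*h = 2 * 981 * 41.9 = 82207.8 cm^2/s^2
sqrt(82207.8) = 286.71903 cm/s
v = 0.73 * 286.71903 = 209.3049 cm/s

Final answer: 209.3049 cm/s


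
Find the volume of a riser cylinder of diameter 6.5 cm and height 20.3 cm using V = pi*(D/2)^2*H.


Formula: V = pi * (D/2)^2 * H  (cylinder volume)
Radius = D/2 = 6.5/2 = 3.25 cm
V = pi * 3.25^2 * 20.3 = 673.6164 cm^3

673.6164 cm^3


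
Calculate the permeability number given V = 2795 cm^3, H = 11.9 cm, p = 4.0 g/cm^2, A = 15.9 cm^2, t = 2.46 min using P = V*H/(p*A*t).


Formula: Permeability Number P = (V * H) / (p * A * t)
Numerator: V * H = 2795 * 11.9 = 33260.5
Denominator: p * A * t = 4.0 * 15.9 * 2.46 = 156.456
P = 33260.5 / 156.456 = 212.5869


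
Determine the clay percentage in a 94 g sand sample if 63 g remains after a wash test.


Formula: Clay% = (W_total - W_washed) / W_total * 100
Clay mass = 94 - 63 = 31 g
Clay% = 31 / 94 * 100 = 32.9787%

32.9787%


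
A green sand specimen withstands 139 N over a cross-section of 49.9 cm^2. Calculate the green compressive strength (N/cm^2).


Formula: Compressive Strength = Force / Area
Strength = 139 N / 49.9 cm^2 = 2.7856 N/cm^2

Answer: 2.7856 N/cm^2


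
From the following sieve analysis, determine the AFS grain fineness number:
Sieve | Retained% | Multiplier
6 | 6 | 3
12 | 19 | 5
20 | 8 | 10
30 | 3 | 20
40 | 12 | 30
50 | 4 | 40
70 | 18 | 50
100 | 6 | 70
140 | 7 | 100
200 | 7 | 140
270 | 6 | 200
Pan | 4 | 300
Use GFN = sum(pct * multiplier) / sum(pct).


Formula: GFN = sum(pct * multiplier) / sum(pct)
sum(pct * multiplier) = 6173
sum(pct) = 100
GFN = 6173 / 100 = 61.73


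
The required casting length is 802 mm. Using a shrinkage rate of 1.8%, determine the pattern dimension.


Formula: L_pattern = L_casting * (1 + shrinkage_rate/100)
Shrinkage factor = 1 + 1.8/100 = 1.018
L_pattern = 802 mm * 1.018 = 816.4360 mm

Answer: 816.4360 mm


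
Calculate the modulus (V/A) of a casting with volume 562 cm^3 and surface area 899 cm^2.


Formula: Casting Modulus M = V / A
M = 562 cm^3 / 899 cm^2 = 0.6251 cm


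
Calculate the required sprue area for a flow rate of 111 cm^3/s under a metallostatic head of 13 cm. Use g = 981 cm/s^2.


Formula: v = sqrt(2*g*h), A = Q/v
Velocity: v = sqrt(2 * 981 * 13) = sqrt(25506) = 159.7060 cm/s
Sprue area: A = Q / v = 111 / 159.7060 = 0.6950 cm^2


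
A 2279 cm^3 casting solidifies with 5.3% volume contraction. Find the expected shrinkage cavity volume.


Formula: V_shrink = V_casting * shrinkage_pct / 100
V_shrink = 2279 cm^3 * 5.3 / 100 = 120.7870 cm^3


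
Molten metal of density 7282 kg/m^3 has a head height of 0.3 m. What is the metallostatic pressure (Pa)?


Formula: P = rho * g * h
rho * g = 7282 * 9.81 = 71436.42 N/m^3
P = 71436.42 * 0.3 = 21430.9260 Pa

Final answer: 21430.9260 Pa


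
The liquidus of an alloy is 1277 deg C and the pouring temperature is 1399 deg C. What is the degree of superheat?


Formula: Superheat = T_pour - T_melt
Superheat = 1399 - 1277 = 122 deg C

122 deg C


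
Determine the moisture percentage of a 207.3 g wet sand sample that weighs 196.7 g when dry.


Formula: MC = (W_wet - W_dry) / W_wet * 100
Water mass = 207.3 - 196.7 = 10.6 g
MC = 10.6 / 207.3 * 100 = 5.1134%

Answer: 5.1134%


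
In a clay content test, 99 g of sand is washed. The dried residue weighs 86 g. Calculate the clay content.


Formula: Clay% = (W_total - W_washed) / W_total * 100
Clay mass = 99 - 86 = 13 g
Clay% = 13 / 99 * 100 = 13.1313%


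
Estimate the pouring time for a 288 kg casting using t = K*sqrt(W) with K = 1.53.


Formula: t = K * sqrt(W)
sqrt(W) = sqrt(288) = 16.97056
t = 1.53 * 16.97056 = 25.9650 s

Answer: 25.9650 s


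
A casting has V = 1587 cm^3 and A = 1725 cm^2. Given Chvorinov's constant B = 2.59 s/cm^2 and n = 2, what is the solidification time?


Formula: t_s = B * (V/A)^n  (Chvorinov's rule, n=2)
Modulus M = V/A = 1587/1725 = 0.920000 cm
M^2 = 0.920000^2 = 0.846400 cm^2
t_s = 2.59 * 0.846400 = 2.1922 s

2.1922 s


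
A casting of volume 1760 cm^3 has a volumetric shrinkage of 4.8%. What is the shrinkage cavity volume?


Formula: V_shrink = V_casting * shrinkage_pct / 100
V_shrink = 1760 cm^3 * 4.8 / 100 = 84.4800 cm^3

Final answer: 84.4800 cm^3


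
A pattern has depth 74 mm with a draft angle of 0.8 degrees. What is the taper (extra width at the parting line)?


Formula: taper = depth * tan(draft_angle)
tan(0.8 deg) = 0.0139635
taper = 74 mm * 0.0139635 = 1.0333 mm


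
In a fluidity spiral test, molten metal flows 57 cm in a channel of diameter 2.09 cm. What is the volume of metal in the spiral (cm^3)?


Formula: V = pi * (d/2)^2 * L  (cylinder volume)
Radius = 2.09/2 = 1.045 cm
V = pi * 1.045^2 * 57 = 195.5498 cm^3


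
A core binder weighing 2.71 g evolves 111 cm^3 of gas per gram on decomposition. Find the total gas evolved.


Formula: V_gas = W_binder * gas_evolution_rate
V = 2.71 g * 111 cm^3/g = 300.8100 cm^3


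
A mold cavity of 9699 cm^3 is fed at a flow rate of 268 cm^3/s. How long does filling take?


Formula: t_fill = V_mold / Q_flow
t = 9699 cm^3 / 268 cm^3/s = 36.1903 s

36.1903 s


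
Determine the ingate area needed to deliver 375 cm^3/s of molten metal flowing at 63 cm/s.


Formula: A_ingate = Q / v  (continuity equation)
A = 375 cm^3/s / 63 cm/s = 5.9524 cm^2

5.9524 cm^2


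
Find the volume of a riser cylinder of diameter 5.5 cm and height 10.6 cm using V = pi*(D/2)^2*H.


Formula: V = pi * (D/2)^2 * H  (cylinder volume)
Radius = D/2 = 5.5/2 = 2.75 cm
V = pi * 2.75^2 * 10.6 = 251.8379 cm^3

Final answer: 251.8379 cm^3


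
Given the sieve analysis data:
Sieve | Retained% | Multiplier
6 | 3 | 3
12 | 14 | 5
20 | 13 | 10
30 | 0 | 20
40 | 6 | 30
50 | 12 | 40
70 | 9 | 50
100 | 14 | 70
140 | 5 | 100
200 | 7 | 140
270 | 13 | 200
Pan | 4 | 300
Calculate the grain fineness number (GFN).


Formula: GFN = sum(pct * multiplier) / sum(pct)
sum(pct * multiplier) = 7579
sum(pct) = 100
GFN = 7579 / 100 = 75.79

75.79


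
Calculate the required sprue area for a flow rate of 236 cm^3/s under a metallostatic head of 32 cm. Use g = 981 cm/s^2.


Formula: v = sqrt(2*g*h), A = Q/v
Velocity: v = sqrt(2 * 981 * 32) = sqrt(62784) = 250.5674 cm/s
Sprue area: A = Q / v = 236 / 250.5674 = 0.9419 cm^2

Final answer: 0.9419 cm^2


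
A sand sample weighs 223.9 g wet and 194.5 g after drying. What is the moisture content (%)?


Formula: MC = (W_wet - W_dry) / W_wet * 100
Water mass = 223.9 - 194.5 = 29.4 g
MC = 29.4 / 223.9 * 100 = 13.1309%

Answer: 13.1309%


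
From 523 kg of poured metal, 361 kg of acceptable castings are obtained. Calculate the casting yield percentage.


Formula: Casting Yield = (W_good / W_total) * 100
Yield = (361 kg / 523 kg) * 100 = 69.0249%

Answer: 69.0249%


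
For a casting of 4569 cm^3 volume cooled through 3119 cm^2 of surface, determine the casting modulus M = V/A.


Formula: Casting Modulus M = V / A
M = 4569 cm^3 / 3119 cm^2 = 1.4649 cm


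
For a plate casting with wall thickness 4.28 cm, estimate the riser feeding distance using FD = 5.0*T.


Formula: FD = 5.0 * T  (riser feeding-distance rule)
FD = 5.0 * 4.28 cm = 21.4000 cm

Final answer: 21.4000 cm


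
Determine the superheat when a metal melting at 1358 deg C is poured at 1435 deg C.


Formula: Superheat = T_pour - T_melt
Superheat = 1435 - 1358 = 77 deg C

Final answer: 77 deg C


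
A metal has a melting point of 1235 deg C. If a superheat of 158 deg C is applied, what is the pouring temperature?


Formula: T_pour = T_melt + Superheat
T_pour = 1235 + 158 = 1393 deg C

Answer: 1393 deg C


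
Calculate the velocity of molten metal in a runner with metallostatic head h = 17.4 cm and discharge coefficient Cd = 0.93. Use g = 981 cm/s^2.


Formula: v = Cd * sqrt(2 * g * h)  (Torricelli with discharge coefficient)
2*g*h = 2 * 981 * 17.4 = 34138.8 cm^2/s^2
sqrt(34138.8) = 184.76688 cm/s
v = 0.93 * 184.76688 = 171.8332 cm/s

171.8332 cm/s


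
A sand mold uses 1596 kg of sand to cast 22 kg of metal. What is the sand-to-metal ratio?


Formula: Sand-to-Metal Ratio = W_sand / W_metal
Ratio = 1596 kg / 22 kg = 72.5455

Final answer: 72.5455


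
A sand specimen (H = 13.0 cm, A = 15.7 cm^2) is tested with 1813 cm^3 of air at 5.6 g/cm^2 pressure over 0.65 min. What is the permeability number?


Formula: Permeability Number P = (V * H) / (p * A * t)
Numerator: V * H = 1813 * 13.0 = 23569.0
Denominator: p * A * t = 5.6 * 15.7 * 0.65 = 57.148
P = 23569.0 / 57.148 = 412.4204

Final answer: 412.4204


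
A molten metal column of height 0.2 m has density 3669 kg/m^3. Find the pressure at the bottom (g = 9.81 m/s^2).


Formula: P = rho * g * h
rho * g = 3669 * 9.81 = 35992.89 N/m^3
P = 35992.89 * 0.2 = 7198.5780 Pa


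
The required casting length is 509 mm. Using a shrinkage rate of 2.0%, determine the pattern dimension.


Formula: L_pattern = L_casting * (1 + shrinkage_rate/100)
Shrinkage factor = 1 + 2.0/100 = 1.02
L_pattern = 509 mm * 1.02 = 519.1800 mm

Answer: 519.1800 mm


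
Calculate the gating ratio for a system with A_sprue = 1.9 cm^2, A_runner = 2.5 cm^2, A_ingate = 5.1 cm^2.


Sprue:Runner:Ingate = 1 : 2.5/1.9 : 5.1/1.9 = 1:1.32:2.68

Final answer: 1:1.32:2.68


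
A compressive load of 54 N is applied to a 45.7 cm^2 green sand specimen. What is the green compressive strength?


Formula: Compressive Strength = Force / Area
Strength = 54 N / 45.7 cm^2 = 1.1816 N/cm^2


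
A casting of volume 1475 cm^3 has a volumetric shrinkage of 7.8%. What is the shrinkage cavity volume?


Formula: V_shrink = V_casting * shrinkage_pct / 100
V_shrink = 1475 cm^3 * 7.8 / 100 = 115.0500 cm^3


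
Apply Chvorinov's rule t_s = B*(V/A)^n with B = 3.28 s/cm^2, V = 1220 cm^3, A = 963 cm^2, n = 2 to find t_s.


Formula: t_s = B * (V/A)^n  (Chvorinov's rule, n=2)
Modulus M = V/A = 1220/963 = 1.266874 cm
M^2 = 1.266874^2 = 1.604970 cm^2
t_s = 3.28 * 1.604970 = 5.2643 s

5.2643 s


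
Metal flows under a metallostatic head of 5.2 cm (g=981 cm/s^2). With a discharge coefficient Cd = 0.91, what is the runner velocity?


Formula: v = Cd * sqrt(2 * g * h)  (Torricelli with discharge coefficient)
2*g*h = 2 * 981 * 5.2 = 10202.4 cm^2/s^2
sqrt(10202.4) = 101.00693 cm/s
v = 0.91 * 101.00693 = 91.9163 cm/s

Answer: 91.9163 cm/s


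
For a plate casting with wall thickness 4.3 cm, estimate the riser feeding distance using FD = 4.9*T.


Formula: FD = 4.9 * T  (riser feeding-distance rule)
FD = 4.9 * 4.3 cm = 21.0700 cm

Final answer: 21.0700 cm


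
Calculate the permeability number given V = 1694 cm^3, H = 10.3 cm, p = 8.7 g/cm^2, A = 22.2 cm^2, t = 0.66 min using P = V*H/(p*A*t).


Formula: Permeability Number P = (V * H) / (p * A * t)
Numerator: V * H = 1694 * 10.3 = 17448.2
Denominator: p * A * t = 8.7 * 22.2 * 0.66 = 127.4724
P = 17448.2 / 127.4724 = 136.8783

Answer: 136.8783


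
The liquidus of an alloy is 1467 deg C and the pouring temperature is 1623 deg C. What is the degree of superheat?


Formula: Superheat = T_pour - T_melt
Superheat = 1623 - 1467 = 156 deg C


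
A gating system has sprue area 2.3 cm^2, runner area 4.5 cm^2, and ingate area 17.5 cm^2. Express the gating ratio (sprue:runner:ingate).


Sprue:Runner:Ingate = 1 : 4.5/2.3 : 17.5/2.3 = 1:1.96:7.61

1:1.96:7.61


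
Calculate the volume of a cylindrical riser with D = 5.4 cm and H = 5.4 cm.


Formula: V = pi * (D/2)^2 * H  (cylinder volume)
Radius = D/2 = 5.4/2 = 2.7 cm
V = pi * 2.7^2 * 5.4 = 123.6719 cm^3

Answer: 123.6719 cm^3


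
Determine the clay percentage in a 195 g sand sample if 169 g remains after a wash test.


Formula: Clay% = (W_total - W_washed) / W_total * 100
Clay mass = 195 - 169 = 26 g
Clay% = 26 / 195 * 100 = 13.3333%

Answer: 13.3333%


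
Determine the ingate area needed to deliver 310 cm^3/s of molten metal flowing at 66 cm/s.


Formula: A_ingate = Q / v  (continuity equation)
A = 310 cm^3/s / 66 cm/s = 4.6970 cm^2

Answer: 4.6970 cm^2


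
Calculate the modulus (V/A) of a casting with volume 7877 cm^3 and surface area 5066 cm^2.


Formula: Casting Modulus M = V / A
M = 7877 cm^3 / 5066 cm^2 = 1.5549 cm


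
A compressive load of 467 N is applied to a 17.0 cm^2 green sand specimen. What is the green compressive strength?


Formula: Compressive Strength = Force / Area
Strength = 467 N / 17.0 cm^2 = 27.4706 N/cm^2


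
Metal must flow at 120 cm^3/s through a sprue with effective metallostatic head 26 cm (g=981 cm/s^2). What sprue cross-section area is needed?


Formula: v = sqrt(2*g*h), A = Q/v
Velocity: v = sqrt(2 * 981 * 26) = sqrt(51012) = 225.8584 cm/s
Sprue area: A = Q / v = 120 / 225.8584 = 0.5313 cm^2

Answer: 0.5313 cm^2


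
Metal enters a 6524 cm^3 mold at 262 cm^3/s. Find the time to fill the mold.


Formula: t_fill = V_mold / Q_flow
t = 6524 cm^3 / 262 cm^3/s = 24.9008 s


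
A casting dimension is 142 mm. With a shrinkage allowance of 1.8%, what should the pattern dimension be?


Formula: L_pattern = L_casting * (1 + shrinkage_rate/100)
Shrinkage factor = 1 + 1.8/100 = 1.018
L_pattern = 142 mm * 1.018 = 144.5560 mm


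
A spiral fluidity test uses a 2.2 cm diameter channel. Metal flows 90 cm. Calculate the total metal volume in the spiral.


Formula: V = pi * (d/2)^2 * L  (cylinder volume)
Radius = 2.2/2 = 1.1 cm
V = pi * 1.1^2 * 90 = 342.1194 cm^3

Final answer: 342.1194 cm^3


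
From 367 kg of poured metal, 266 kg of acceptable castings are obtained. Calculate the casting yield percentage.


Formula: Casting Yield = (W_good / W_total) * 100
Yield = (266 kg / 367 kg) * 100 = 72.4796%


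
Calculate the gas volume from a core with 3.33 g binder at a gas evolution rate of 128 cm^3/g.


Formula: V_gas = W_binder * gas_evolution_rate
V = 3.33 g * 128 cm^3/g = 426.2400 cm^3

Answer: 426.2400 cm^3


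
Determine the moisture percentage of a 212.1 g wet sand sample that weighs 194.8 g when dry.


Formula: MC = (W_wet - W_dry) / W_wet * 100
Water mass = 212.1 - 194.8 = 17.3 g
MC = 17.3 / 212.1 * 100 = 8.1565%

Final answer: 8.1565%


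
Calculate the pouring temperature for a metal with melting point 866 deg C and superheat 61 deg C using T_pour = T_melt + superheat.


Formula: T_pour = T_melt + Superheat
T_pour = 866 + 61 = 927 deg C

Answer: 927 deg C


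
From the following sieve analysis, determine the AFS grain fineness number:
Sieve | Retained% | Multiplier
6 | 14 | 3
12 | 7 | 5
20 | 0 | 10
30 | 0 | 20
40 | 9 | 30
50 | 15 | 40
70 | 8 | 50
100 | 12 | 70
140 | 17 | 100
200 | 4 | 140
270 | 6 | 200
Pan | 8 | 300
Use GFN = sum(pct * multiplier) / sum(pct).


Formula: GFN = sum(pct * multiplier) / sum(pct)
sum(pct * multiplier) = 8047
sum(pct) = 100
GFN = 8047 / 100 = 80.47

80.47


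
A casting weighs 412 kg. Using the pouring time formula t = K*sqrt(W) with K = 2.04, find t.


Formula: t = K * sqrt(W)
sqrt(W) = sqrt(412) = 20.29778
t = 2.04 * 20.29778 = 41.4075 s

41.4075 s


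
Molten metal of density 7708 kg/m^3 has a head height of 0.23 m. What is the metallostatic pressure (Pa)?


Formula: P = rho * g * h
rho * g = 7708 * 9.81 = 75615.48 N/m^3
P = 75615.48 * 0.23 = 17391.5604 Pa

17391.5604 Pa


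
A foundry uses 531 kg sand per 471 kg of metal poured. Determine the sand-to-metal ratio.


Formula: Sand-to-Metal Ratio = W_sand / W_metal
Ratio = 531 kg / 471 kg = 1.1274


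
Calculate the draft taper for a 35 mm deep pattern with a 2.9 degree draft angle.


Formula: taper = depth * tan(draft_angle)
tan(2.9 deg) = 0.0506578
taper = 35 mm * 0.0506578 = 1.7730 mm

Answer: 1.7730 mm


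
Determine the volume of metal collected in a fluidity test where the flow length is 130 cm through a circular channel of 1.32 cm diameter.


Formula: V = pi * (d/2)^2 * L  (cylinder volume)
Radius = 1.32/2 = 0.66 cm
V = pi * 0.66^2 * 130 = 177.9021 cm^3


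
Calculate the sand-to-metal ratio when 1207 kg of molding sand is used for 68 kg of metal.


Formula: Sand-to-Metal Ratio = W_sand / W_metal
Ratio = 1207 kg / 68 kg = 17.7500

Final answer: 17.7500


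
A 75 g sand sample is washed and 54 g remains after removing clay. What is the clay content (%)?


Formula: Clay% = (W_total - W_washed) / W_total * 100
Clay mass = 75 - 54 = 21 g
Clay% = 21 / 75 * 100 = 28.0000%


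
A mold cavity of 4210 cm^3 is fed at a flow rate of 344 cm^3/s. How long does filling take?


Formula: t_fill = V_mold / Q_flow
t = 4210 cm^3 / 344 cm^3/s = 12.2384 s


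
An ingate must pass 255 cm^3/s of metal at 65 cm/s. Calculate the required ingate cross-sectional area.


Formula: A_ingate = Q / v  (continuity equation)
A = 255 cm^3/s / 65 cm/s = 3.9231 cm^2

Answer: 3.9231 cm^2


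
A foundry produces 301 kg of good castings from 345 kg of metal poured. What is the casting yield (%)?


Formula: Casting Yield = (W_good / W_total) * 100
Yield = (301 kg / 345 kg) * 100 = 87.2464%

Answer: 87.2464%


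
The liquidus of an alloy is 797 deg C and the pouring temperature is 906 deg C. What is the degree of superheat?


Formula: Superheat = T_pour - T_melt
Superheat = 906 - 797 = 109 deg C

Final answer: 109 deg C


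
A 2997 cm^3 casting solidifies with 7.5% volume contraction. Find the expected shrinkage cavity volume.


Formula: V_shrink = V_casting * shrinkage_pct / 100
V_shrink = 2997 cm^3 * 7.5 / 100 = 224.7750 cm^3

Answer: 224.7750 cm^3


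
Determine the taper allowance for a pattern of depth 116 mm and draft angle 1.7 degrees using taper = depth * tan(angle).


Formula: taper = depth * tan(draft_angle)
tan(1.7 deg) = 0.0296793
taper = 116 mm * 0.0296793 = 3.4428 mm

Answer: 3.4428 mm


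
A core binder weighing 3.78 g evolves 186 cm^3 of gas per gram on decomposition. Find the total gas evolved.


Formula: V_gas = W_binder * gas_evolution_rate
V = 3.78 g * 186 cm^3/g = 703.0800 cm^3

Answer: 703.0800 cm^3


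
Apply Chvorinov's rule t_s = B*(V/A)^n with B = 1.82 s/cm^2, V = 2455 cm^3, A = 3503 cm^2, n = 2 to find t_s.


Formula: t_s = B * (V/A)^n  (Chvorinov's rule, n=2)
Modulus M = V/A = 2455/3503 = 0.700828 cm
M^2 = 0.700828^2 = 0.491160 cm^2
t_s = 1.82 * 0.491160 = 0.8939 s

Final answer: 0.8939 s


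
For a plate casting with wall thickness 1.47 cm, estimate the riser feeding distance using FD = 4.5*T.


Formula: FD = 4.5 * T  (riser feeding-distance rule)
FD = 4.5 * 1.47 cm = 6.6150 cm

Final answer: 6.6150 cm


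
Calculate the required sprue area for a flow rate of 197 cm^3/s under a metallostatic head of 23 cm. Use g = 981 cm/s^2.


Formula: v = sqrt(2*g*h), A = Q/v
Velocity: v = sqrt(2 * 981 * 23) = sqrt(45126) = 212.4288 cm/s
Sprue area: A = Q / v = 197 / 212.4288 = 0.9274 cm^2

Final answer: 0.9274 cm^2


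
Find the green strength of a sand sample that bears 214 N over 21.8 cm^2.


Formula: Compressive Strength = Force / Area
Strength = 214 N / 21.8 cm^2 = 9.8165 N/cm^2

9.8165 N/cm^2


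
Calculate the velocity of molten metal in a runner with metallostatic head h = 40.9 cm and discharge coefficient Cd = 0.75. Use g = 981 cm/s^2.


Formula: v = Cd * sqrt(2 * g * h)  (Torricelli with discharge coefficient)
2*g*h = 2 * 981 * 40.9 = 80245.8 cm^2/s^2
sqrt(80245.8) = 283.27690 cm/s
v = 0.75 * 283.27690 = 212.4577 cm/s

212.4577 cm/s


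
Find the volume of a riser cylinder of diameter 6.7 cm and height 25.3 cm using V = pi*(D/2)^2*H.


Formula: V = pi * (D/2)^2 * H  (cylinder volume)
Radius = D/2 = 6.7/2 = 3.35 cm
V = pi * 3.35^2 * 25.3 = 891.9900 cm^3

Final answer: 891.9900 cm^3


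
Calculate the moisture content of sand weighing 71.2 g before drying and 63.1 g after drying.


Formula: MC = (W_wet - W_dry) / W_wet * 100
Water mass = 71.2 - 63.1 = 8.1 g
MC = 8.1 / 71.2 * 100 = 11.3764%

11.3764%


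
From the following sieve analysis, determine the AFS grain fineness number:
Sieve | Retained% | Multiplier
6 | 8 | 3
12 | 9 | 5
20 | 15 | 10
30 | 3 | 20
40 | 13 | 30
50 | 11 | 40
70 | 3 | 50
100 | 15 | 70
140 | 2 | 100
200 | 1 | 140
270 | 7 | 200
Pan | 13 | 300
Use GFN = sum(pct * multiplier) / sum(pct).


Formula: GFN = sum(pct * multiplier) / sum(pct)
sum(pct * multiplier) = 7949
sum(pct) = 100
GFN = 7949 / 100 = 79.49

79.49


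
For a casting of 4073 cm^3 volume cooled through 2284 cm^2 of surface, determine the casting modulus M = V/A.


Formula: Casting Modulus M = V / A
M = 4073 cm^3 / 2284 cm^2 = 1.7833 cm


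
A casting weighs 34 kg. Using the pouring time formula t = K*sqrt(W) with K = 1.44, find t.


Formula: t = K * sqrt(W)
sqrt(W) = sqrt(34) = 5.83095
t = 1.44 * 5.83095 = 8.3966 s


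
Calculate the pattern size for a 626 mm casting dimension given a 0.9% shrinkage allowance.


Formula: L_pattern = L_casting * (1 + shrinkage_rate/100)
Shrinkage factor = 1 + 0.9/100 = 1.009
L_pattern = 626 mm * 1.009 = 631.6340 mm

Final answer: 631.6340 mm


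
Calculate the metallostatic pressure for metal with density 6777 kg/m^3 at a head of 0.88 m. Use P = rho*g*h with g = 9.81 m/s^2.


Formula: P = rho * g * h
rho * g = 6777 * 9.81 = 66482.37 N/m^3
P = 66482.37 * 0.88 = 58504.4856 Pa


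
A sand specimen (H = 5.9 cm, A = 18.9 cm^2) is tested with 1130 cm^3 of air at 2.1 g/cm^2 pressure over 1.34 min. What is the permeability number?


Formula: Permeability Number P = (V * H) / (p * A * t)
Numerator: V * H = 1130 * 5.9 = 6667.0
Denominator: p * A * t = 2.1 * 18.9 * 1.34 = 53.1846
P = 6667.0 / 53.1846 = 125.3558


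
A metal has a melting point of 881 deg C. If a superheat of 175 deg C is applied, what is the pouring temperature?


Formula: T_pour = T_melt + Superheat
T_pour = 881 + 175 = 1056 deg C


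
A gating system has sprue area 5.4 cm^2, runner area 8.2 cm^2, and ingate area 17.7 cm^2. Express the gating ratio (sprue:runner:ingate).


Sprue:Runner:Ingate = 1 : 8.2/5.4 : 17.7/5.4 = 1:1.52:3.28

Answer: 1:1.52:3.28


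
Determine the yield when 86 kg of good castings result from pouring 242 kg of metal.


Formula: Casting Yield = (W_good / W_total) * 100
Yield = (86 kg / 242 kg) * 100 = 35.5372%


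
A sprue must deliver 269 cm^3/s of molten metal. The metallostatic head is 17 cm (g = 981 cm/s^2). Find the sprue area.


Formula: v = sqrt(2*g*h), A = Q/v
Velocity: v = sqrt(2 * 981 * 17) = sqrt(33354) = 182.6308 cm/s
Sprue area: A = Q / v = 269 / 182.6308 = 1.4729 cm^2

Answer: 1.4729 cm^2


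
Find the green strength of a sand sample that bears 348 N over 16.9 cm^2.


Formula: Compressive Strength = Force / Area
Strength = 348 N / 16.9 cm^2 = 20.5917 N/cm^2

Final answer: 20.5917 N/cm^2


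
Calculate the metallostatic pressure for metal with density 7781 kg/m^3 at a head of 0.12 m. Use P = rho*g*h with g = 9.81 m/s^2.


Formula: P = rho * g * h
rho * g = 7781 * 9.81 = 76331.61 N/m^3
P = 76331.61 * 0.12 = 9159.7932 Pa


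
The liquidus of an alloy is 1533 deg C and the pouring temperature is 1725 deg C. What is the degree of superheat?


Formula: Superheat = T_pour - T_melt
Superheat = 1725 - 1533 = 192 deg C

192 deg C


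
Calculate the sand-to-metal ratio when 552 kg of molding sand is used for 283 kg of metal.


Formula: Sand-to-Metal Ratio = W_sand / W_metal
Ratio = 552 kg / 283 kg = 1.9505

Final answer: 1.9505


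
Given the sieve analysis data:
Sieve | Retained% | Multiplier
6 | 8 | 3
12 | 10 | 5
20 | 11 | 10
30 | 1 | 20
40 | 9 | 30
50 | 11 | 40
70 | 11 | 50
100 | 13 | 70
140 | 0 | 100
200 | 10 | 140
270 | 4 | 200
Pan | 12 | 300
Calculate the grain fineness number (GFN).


Formula: GFN = sum(pct * multiplier) / sum(pct)
sum(pct * multiplier) = 8174
sum(pct) = 100
GFN = 8174 / 100 = 81.74


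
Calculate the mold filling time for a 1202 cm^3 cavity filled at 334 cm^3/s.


Formula: t_fill = V_mold / Q_flow
t = 1202 cm^3 / 334 cm^3/s = 3.5988 s

Final answer: 3.5988 s


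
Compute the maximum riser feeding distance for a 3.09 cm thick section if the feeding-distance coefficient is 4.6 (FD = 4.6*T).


Formula: FD = 4.6 * T  (riser feeding-distance rule)
FD = 4.6 * 3.09 cm = 14.2140 cm


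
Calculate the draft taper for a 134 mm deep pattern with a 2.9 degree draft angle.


Formula: taper = depth * tan(draft_angle)
tan(2.9 deg) = 0.0506578
taper = 134 mm * 0.0506578 = 6.7881 mm


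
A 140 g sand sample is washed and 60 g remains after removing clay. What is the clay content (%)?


Formula: Clay% = (W_total - W_washed) / W_total * 100
Clay mass = 140 - 60 = 80 g
Clay% = 80 / 140 * 100 = 57.1429%

Answer: 57.1429%


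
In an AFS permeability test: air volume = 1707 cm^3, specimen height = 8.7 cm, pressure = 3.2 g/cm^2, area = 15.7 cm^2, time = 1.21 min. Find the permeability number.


Formula: Permeability Number P = (V * H) / (p * A * t)
Numerator: V * H = 1707 * 8.7 = 14850.9
Denominator: p * A * t = 3.2 * 15.7 * 1.21 = 60.7904
P = 14850.9 / 60.7904 = 244.2968


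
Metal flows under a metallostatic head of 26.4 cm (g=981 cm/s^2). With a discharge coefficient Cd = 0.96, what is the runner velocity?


Formula: v = Cd * sqrt(2 * g * h)  (Torricelli with discharge coefficient)
2*g*h = 2 * 981 * 26.4 = 51796.8 cm^2/s^2
sqrt(51796.8) = 227.58910 cm/s
v = 0.96 * 227.58910 = 218.4855 cm/s

Final answer: 218.4855 cm/s


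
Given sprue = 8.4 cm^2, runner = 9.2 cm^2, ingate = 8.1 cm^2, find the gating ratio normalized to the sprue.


Sprue:Runner:Ingate = 1 : 9.2/8.4 : 8.1/8.4 = 1:1.10:0.96


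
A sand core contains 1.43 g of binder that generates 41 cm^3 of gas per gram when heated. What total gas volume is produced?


Formula: V_gas = W_binder * gas_evolution_rate
V = 1.43 g * 41 cm^3/g = 58.6300 cm^3


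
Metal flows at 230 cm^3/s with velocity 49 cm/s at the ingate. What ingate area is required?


Formula: A_ingate = Q / v  (continuity equation)
A = 230 cm^3/s / 49 cm/s = 4.6939 cm^2


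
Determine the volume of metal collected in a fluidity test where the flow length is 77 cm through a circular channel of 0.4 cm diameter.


Formula: V = pi * (d/2)^2 * L  (cylinder volume)
Radius = 0.4/2 = 0.2 cm
V = pi * 0.2^2 * 77 = 9.6761 cm^3

9.6761 cm^3


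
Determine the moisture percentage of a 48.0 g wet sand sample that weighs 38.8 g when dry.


Formula: MC = (W_wet - W_dry) / W_wet * 100
Water mass = 48.0 - 38.8 = 9.2 g
MC = 9.2 / 48.0 * 100 = 19.1667%

19.1667%


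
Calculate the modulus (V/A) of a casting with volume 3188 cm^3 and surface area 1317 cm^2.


Formula: Casting Modulus M = V / A
M = 3188 cm^3 / 1317 cm^2 = 2.4207 cm

2.4207 cm


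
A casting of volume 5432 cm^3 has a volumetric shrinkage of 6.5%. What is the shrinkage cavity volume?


Formula: V_shrink = V_casting * shrinkage_pct / 100
V_shrink = 5432 cm^3 * 6.5 / 100 = 353.0800 cm^3


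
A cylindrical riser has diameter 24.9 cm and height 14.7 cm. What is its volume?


Formula: V = pi * (D/2)^2 * H  (cylinder volume)
Radius = D/2 = 24.9/2 = 12.45 cm
V = pi * 12.45^2 * 14.7 = 7158.2343 cm^3

Answer: 7158.2343 cm^3


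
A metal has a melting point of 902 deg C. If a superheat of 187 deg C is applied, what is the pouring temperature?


Formula: T_pour = T_melt + Superheat
T_pour = 902 + 187 = 1089 deg C

Final answer: 1089 deg C


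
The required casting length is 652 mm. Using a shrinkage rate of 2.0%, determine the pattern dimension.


Formula: L_pattern = L_casting * (1 + shrinkage_rate/100)
Shrinkage factor = 1 + 2.0/100 = 1.02
L_pattern = 652 mm * 1.02 = 665.0400 mm

Answer: 665.0400 mm


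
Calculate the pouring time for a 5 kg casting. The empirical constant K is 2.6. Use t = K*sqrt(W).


Formula: t = K * sqrt(W)
sqrt(W) = sqrt(5) = 2.23607
t = 2.6 * 2.23607 = 5.8138 s


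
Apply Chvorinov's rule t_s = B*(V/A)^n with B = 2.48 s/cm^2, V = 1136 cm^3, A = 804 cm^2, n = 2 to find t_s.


Formula: t_s = B * (V/A)^n  (Chvorinov's rule, n=2)
Modulus M = V/A = 1136/804 = 1.412935 cm
M^2 = 1.412935^2 = 1.996385 cm^2
t_s = 2.48 * 1.996385 = 4.9510 s

Final answer: 4.9510 s


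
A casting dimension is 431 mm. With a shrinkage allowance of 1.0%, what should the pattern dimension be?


Formula: L_pattern = L_casting * (1 + shrinkage_rate/100)
Shrinkage factor = 1 + 1.0/100 = 1.01
L_pattern = 431 mm * 1.01 = 435.3100 mm

435.3100 mm


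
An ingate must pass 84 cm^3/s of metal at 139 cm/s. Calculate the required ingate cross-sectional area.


Formula: A_ingate = Q / v  (continuity equation)
A = 84 cm^3/s / 139 cm/s = 0.6043 cm^2

Answer: 0.6043 cm^2


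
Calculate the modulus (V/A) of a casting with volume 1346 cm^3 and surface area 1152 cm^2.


Formula: Casting Modulus M = V / A
M = 1346 cm^3 / 1152 cm^2 = 1.1684 cm

Final answer: 1.1684 cm


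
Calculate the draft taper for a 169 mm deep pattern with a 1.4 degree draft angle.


Formula: taper = depth * tan(draft_angle)
tan(1.4 deg) = 0.0244395
taper = 169 mm * 0.0244395 = 4.1303 mm

Final answer: 4.1303 mm


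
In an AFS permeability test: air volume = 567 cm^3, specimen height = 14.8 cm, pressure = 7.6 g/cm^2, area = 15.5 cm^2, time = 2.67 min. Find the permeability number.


Formula: Permeability Number P = (V * H) / (p * A * t)
Numerator: V * H = 567 * 14.8 = 8391.6
Denominator: p * A * t = 7.6 * 15.5 * 2.67 = 314.526
P = 8391.6 / 314.526 = 26.6801

Final answer: 26.6801


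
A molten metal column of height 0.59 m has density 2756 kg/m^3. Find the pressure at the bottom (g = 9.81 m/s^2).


Formula: P = rho * g * h
rho * g = 2756 * 9.81 = 27036.36 N/m^3
P = 27036.36 * 0.59 = 15951.4524 Pa

15951.4524 Pa


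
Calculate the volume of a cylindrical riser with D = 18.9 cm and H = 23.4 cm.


Formula: V = pi * (D/2)^2 * H  (cylinder volume)
Radius = D/2 = 18.9/2 = 9.45 cm
V = pi * 9.45^2 * 23.4 = 6564.9186 cm^3


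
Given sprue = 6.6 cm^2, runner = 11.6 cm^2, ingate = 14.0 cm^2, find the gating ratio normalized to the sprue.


Sprue:Runner:Ingate = 1 : 11.6/6.6 : 14.0/6.6 = 1:1.76:2.12

Final answer: 1:1.76:2.12


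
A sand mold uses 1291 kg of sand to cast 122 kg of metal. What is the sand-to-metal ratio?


Formula: Sand-to-Metal Ratio = W_sand / W_metal
Ratio = 1291 kg / 122 kg = 10.5820

Final answer: 10.5820


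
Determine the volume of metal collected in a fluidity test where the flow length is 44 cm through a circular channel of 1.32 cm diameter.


Formula: V = pi * (d/2)^2 * L  (cylinder volume)
Radius = 1.32/2 = 0.66 cm
V = pi * 0.66^2 * 44 = 60.2130 cm^3

60.2130 cm^3


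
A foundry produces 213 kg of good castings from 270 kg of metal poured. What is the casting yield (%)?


Formula: Casting Yield = (W_good / W_total) * 100
Yield = (213 kg / 270 kg) * 100 = 78.8889%

Answer: 78.8889%


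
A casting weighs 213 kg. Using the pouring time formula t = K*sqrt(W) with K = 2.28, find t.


Formula: t = K * sqrt(W)
sqrt(W) = sqrt(213) = 14.59452
t = 2.28 * 14.59452 = 33.2755 s

Answer: 33.2755 s


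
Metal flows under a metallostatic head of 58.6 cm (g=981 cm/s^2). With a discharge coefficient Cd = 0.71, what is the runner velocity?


Formula: v = Cd * sqrt(2 * g * h)  (Torricelli with discharge coefficient)
2*g*h = 2 * 981 * 58.6 = 114973.2 cm^2/s^2
sqrt(114973.2) = 339.07698 cm/s
v = 0.71 * 339.07698 = 240.7447 cm/s

Answer: 240.7447 cm/s


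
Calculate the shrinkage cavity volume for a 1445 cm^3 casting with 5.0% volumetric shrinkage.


Formula: V_shrink = V_casting * shrinkage_pct / 100
V_shrink = 1445 cm^3 * 5.0 / 100 = 72.2500 cm^3


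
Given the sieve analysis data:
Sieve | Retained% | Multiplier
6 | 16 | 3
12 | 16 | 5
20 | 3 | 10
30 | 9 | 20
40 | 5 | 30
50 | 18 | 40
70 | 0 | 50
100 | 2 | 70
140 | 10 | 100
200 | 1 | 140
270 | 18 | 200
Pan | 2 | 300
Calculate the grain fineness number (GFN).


Formula: GFN = sum(pct * multiplier) / sum(pct)
sum(pct * multiplier) = 6688
sum(pct) = 100
GFN = 6688 / 100 = 66.88

Answer: 66.88


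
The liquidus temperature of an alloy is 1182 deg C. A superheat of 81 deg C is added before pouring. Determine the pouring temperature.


Formula: T_pour = T_melt + Superheat
T_pour = 1182 + 81 = 1263 deg C


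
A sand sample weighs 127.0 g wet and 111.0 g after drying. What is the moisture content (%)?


Formula: MC = (W_wet - W_dry) / W_wet * 100
Water mass = 127.0 - 111.0 = 16.0 g
MC = 16.0 / 127.0 * 100 = 12.5984%

12.5984%


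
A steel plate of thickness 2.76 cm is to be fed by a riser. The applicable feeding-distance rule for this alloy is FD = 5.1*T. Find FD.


Formula: FD = 5.1 * T  (riser feeding-distance rule)
FD = 5.1 * 2.76 cm = 14.0760 cm


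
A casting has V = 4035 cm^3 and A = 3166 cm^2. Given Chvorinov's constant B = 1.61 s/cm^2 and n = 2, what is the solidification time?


Formula: t_s = B * (V/A)^n  (Chvorinov's rule, n=2)
Modulus M = V/A = 4035/3166 = 1.274479 cm
M^2 = 1.274479^2 = 1.624297 cm^2
t_s = 1.61 * 1.624297 = 2.6151 s

2.6151 s


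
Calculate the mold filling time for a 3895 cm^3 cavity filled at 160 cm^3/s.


Formula: t_fill = V_mold / Q_flow
t = 3895 cm^3 / 160 cm^3/s = 24.3438 s

Answer: 24.3438 s


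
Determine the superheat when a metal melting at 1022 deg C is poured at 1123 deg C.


Formula: Superheat = T_pour - T_melt
Superheat = 1123 - 1022 = 101 deg C

101 deg C


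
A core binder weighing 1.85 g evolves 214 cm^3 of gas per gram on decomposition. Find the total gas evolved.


Formula: V_gas = W_binder * gas_evolution_rate
V = 1.85 g * 214 cm^3/g = 395.9000 cm^3

Answer: 395.9000 cm^3


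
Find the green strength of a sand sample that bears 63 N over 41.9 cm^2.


Formula: Compressive Strength = Force / Area
Strength = 63 N / 41.9 cm^2 = 1.5036 N/cm^2


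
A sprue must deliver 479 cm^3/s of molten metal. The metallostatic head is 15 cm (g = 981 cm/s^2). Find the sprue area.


Formula: v = sqrt(2*g*h), A = Q/v
Velocity: v = sqrt(2 * 981 * 15) = sqrt(29430) = 171.5517 cm/s
Sprue area: A = Q / v = 479 / 171.5517 = 2.7922 cm^2

Final answer: 2.7922 cm^2


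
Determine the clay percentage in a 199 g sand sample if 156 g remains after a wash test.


Formula: Clay% = (W_total - W_washed) / W_total * 100
Clay mass = 199 - 156 = 43 g
Clay% = 43 / 199 * 100 = 21.6080%

Answer: 21.6080%


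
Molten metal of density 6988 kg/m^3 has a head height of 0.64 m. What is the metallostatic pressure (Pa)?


Formula: P = rho * g * h
rho * g = 6988 * 9.81 = 68552.28 N/m^3
P = 68552.28 * 0.64 = 43873.4592 Pa

Answer: 43873.4592 Pa


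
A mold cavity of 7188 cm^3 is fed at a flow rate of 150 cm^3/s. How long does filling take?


Formula: t_fill = V_mold / Q_flow
t = 7188 cm^3 / 150 cm^3/s = 47.9200 s

Answer: 47.9200 s


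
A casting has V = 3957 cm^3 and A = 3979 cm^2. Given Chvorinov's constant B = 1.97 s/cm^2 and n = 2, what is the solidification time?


Formula: t_s = B * (V/A)^n  (Chvorinov's rule, n=2)
Modulus M = V/A = 3957/3979 = 0.994471 cm
M^2 = 0.994471^2 = 0.988973 cm^2
t_s = 1.97 * 0.988973 = 1.9483 s

Final answer: 1.9483 s


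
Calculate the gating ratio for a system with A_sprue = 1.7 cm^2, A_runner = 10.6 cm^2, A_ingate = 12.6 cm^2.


Sprue:Runner:Ingate = 1 : 10.6/1.7 : 12.6/1.7 = 1:6.24:7.41


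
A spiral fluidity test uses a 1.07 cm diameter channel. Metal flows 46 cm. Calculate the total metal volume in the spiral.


Formula: V = pi * (d/2)^2 * L  (cylinder volume)
Radius = 1.07/2 = 0.535 cm
V = pi * 0.535^2 * 46 = 41.3633 cm^3

Answer: 41.3633 cm^3


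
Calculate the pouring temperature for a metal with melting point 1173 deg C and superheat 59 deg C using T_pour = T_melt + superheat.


Formula: T_pour = T_melt + Superheat
T_pour = 1173 + 59 = 1232 deg C

Final answer: 1232 deg C


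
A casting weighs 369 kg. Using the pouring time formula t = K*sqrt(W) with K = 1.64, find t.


Formula: t = K * sqrt(W)
sqrt(W) = sqrt(369) = 19.20937
t = 1.64 * 19.20937 = 31.5034 s


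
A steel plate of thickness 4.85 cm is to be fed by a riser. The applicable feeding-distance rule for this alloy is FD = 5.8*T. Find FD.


Formula: FD = 5.8 * T  (riser feeding-distance rule)
FD = 5.8 * 4.85 cm = 28.1300 cm

28.1300 cm


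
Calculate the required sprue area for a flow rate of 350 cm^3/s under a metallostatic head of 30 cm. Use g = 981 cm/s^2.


Formula: v = sqrt(2*g*h), A = Q/v
Velocity: v = sqrt(2 * 981 * 30) = sqrt(58860) = 242.6108 cm/s
Sprue area: A = Q / v = 350 / 242.6108 = 1.4426 cm^2

Final answer: 1.4426 cm^2


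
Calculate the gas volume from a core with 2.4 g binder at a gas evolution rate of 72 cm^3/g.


Formula: V_gas = W_binder * gas_evolution_rate
V = 2.4 g * 72 cm^3/g = 172.8000 cm^3

172.8000 cm^3


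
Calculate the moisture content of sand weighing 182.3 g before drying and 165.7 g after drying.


Formula: MC = (W_wet - W_dry) / W_wet * 100
Water mass = 182.3 - 165.7 = 16.6 g
MC = 16.6 / 182.3 * 100 = 9.1059%

Final answer: 9.1059%


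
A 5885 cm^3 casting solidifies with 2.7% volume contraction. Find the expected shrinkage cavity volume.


Formula: V_shrink = V_casting * shrinkage_pct / 100
V_shrink = 5885 cm^3 * 2.7 / 100 = 158.8950 cm^3

158.8950 cm^3


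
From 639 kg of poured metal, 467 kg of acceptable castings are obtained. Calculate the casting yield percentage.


Formula: Casting Yield = (W_good / W_total) * 100
Yield = (467 kg / 639 kg) * 100 = 73.0829%

73.0829%


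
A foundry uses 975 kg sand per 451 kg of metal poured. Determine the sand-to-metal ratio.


Formula: Sand-to-Metal Ratio = W_sand / W_metal
Ratio = 975 kg / 451 kg = 2.1619

Answer: 2.1619


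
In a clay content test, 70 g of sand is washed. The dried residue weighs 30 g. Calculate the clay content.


Formula: Clay% = (W_total - W_washed) / W_total * 100
Clay mass = 70 - 30 = 40 g
Clay% = 40 / 70 * 100 = 57.1429%

57.1429%


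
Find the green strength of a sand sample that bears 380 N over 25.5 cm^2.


Formula: Compressive Strength = Force / Area
Strength = 380 N / 25.5 cm^2 = 14.9020 N/cm^2

Final answer: 14.9020 N/cm^2


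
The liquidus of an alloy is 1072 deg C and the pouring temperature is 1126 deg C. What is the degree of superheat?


Formula: Superheat = T_pour - T_melt
Superheat = 1126 - 1072 = 54 deg C
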